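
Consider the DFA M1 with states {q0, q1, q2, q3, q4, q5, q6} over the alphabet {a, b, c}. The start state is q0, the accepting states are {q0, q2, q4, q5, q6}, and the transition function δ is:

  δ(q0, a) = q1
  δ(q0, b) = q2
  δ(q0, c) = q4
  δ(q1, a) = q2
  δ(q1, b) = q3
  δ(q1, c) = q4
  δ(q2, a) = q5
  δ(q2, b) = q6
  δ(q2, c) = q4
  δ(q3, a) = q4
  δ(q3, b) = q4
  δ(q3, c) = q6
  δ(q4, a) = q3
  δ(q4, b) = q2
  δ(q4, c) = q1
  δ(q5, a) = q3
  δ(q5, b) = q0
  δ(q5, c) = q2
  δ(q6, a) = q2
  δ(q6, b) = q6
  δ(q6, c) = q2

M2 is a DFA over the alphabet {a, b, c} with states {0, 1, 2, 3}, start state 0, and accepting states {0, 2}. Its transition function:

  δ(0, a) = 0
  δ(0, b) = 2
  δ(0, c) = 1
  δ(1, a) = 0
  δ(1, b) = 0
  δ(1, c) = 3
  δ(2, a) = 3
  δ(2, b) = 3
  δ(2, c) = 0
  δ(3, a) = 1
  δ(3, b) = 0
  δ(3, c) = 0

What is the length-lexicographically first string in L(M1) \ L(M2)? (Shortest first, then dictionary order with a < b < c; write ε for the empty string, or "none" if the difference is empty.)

The string c is accepted by M1 but not by M2.
No shorter string lies in the difference, and c is the lexicographically first length-1 string in L(M1) \ L(M2).

c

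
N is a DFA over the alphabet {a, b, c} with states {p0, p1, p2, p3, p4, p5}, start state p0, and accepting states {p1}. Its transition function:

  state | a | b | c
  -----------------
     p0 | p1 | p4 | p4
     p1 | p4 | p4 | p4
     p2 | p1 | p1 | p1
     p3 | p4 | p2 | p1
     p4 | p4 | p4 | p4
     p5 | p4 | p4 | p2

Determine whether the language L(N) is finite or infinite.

The useful states (reachable from p0 and able to reach an accepting state) are {p0, p1}.
Restricted to these states the transition graph has no cycle, so every accepting path has bounded length and L is finite.

finite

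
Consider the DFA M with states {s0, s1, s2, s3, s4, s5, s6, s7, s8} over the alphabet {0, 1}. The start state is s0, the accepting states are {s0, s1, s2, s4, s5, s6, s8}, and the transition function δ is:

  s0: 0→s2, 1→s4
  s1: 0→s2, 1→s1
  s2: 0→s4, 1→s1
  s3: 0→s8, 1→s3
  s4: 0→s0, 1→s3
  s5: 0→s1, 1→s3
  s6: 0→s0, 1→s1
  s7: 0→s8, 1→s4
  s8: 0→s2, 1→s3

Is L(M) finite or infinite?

infinite

State s1 is reachable from the start and can reach an accepting state, and it lies on the cycle s1 → s1.
Traversing that cycle any number of times yields accepted strings of unbounded length, so the language is infinite.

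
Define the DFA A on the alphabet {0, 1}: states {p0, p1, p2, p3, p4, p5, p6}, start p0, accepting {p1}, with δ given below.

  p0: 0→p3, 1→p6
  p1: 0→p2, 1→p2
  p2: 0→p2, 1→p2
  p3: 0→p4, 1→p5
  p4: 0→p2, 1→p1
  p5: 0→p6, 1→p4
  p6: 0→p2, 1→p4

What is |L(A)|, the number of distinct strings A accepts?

The useful subgraph on states {p0, p1, p3, p4, p5, p6} is acyclic, so L(A) is finite; the longest accepting path visits 6 useful states, giving maximum string length 5.
Counting accepting paths from p0 by length: 2 of length 3, 1 of length 4, 1 of length 5. Total 4.

4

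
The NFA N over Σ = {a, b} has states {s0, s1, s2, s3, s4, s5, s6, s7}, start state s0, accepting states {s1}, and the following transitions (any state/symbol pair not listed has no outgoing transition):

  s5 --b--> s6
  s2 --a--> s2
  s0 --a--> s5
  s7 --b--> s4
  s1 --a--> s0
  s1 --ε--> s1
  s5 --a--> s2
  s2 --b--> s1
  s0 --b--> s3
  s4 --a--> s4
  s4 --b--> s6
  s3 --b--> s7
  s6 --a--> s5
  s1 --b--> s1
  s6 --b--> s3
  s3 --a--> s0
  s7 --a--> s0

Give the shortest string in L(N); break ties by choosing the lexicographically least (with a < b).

aab

A breadth-first search from s0 reaches an accepting state first via the path s0 → s5 → s2 → s1 on input aab.
No string of length < 3 is accepted (BFS exhausts all shorter strings without reaching an accepting state), and aab is the lexicographically least accepting string of length 3.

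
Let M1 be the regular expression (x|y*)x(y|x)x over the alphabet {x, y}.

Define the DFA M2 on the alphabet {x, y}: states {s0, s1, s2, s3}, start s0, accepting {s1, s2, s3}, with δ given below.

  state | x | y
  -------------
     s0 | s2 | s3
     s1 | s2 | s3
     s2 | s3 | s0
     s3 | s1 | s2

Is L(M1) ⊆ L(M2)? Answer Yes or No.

Yes

Converting the expression M1 to a DFA (subset construction, then merging equivalent states) gives the minimal DFA with states {r0, r1, r2, r3, r4, r5, r6, r7, r8}, start state r0, accepting states {r6, r7} and transitions r0: x→r1, y→r2; r1: x→r3, y→r4; r2: x→r5, y→r2; r3: x→r6, y→r4; r4: x→r7, y→r8; r5: x→r4, y→r4; r6: x→r7, y→r8; r7: x→r8, y→r8; r8: x→r8, y→r8.
Exploring the product automaton M1 × M2 from the start pair (r0, s0), following both machines on each input symbol, reaches 21 state pairs: (r0, s0), (r1, s2), (r2, s3), (r3, s3), (r4, s0), (r5, s1), (r2, s2), (r6, s1), (r4, s2), (r7, s2), (r8, s3), (r4, s3), (r5, s3), (r2, s0), (r7, s3), (r8, s0), (r8, s1), (r8, s2), (r7, s1), (r4, s1), (r5, s2).
M1 accepts in {r6, r7} and M2 accepts in {s1, s2, s3}. The reachable pairs whose M1-component is accepting are (r6, s1), (r7, s2), (r7, s3), (r7, s1); in each of them the M2-component is accepting too, so the product for L(M1) \ L(M2) (M1-component accepting, M2-component rejecting) has no reachable accepting pair and the difference is empty.
Hence every string in L(M1) is also in L(M2).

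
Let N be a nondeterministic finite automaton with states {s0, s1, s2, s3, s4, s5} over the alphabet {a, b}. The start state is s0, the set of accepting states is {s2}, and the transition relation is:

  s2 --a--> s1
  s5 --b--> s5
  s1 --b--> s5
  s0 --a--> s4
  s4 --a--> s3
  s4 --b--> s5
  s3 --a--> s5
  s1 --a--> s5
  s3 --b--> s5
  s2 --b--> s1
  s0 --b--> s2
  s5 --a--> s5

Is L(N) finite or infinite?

The useful states (reachable from s0 and able to reach an accepting state) are {s0, s2}.
Restricted to these states the transition graph has no cycle, so every accepting path has bounded length and L is finite.

finite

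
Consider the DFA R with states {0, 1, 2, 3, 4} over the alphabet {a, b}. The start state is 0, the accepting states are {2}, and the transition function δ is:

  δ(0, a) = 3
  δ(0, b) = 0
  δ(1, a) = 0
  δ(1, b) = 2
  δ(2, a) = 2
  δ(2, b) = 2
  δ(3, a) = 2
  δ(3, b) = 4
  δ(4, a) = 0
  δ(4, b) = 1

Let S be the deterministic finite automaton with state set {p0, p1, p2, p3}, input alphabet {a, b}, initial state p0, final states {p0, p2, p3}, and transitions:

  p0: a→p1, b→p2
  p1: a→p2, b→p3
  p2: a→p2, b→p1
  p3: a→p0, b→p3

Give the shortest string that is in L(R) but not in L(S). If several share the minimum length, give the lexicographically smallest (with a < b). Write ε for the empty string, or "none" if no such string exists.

aab

The string aab is accepted by R but not by S.
No shorter string lies in the difference, and aab is the lexicographically first length-3 string in L(R) \ L(S).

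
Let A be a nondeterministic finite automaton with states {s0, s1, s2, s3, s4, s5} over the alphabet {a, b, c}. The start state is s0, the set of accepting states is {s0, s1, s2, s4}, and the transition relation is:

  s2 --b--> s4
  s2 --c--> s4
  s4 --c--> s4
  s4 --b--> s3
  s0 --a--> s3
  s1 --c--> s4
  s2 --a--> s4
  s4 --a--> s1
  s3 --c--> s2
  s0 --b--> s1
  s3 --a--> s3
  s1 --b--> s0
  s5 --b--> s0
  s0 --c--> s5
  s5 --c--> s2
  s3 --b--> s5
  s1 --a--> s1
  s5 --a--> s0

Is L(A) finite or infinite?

infinite

State s0 is reachable from the start and can reach an accepting state, and it lies on the cycle s0 → s1 → s0.
Traversing that cycle any number of times yields accepted strings of unbounded length, so the language is infinite.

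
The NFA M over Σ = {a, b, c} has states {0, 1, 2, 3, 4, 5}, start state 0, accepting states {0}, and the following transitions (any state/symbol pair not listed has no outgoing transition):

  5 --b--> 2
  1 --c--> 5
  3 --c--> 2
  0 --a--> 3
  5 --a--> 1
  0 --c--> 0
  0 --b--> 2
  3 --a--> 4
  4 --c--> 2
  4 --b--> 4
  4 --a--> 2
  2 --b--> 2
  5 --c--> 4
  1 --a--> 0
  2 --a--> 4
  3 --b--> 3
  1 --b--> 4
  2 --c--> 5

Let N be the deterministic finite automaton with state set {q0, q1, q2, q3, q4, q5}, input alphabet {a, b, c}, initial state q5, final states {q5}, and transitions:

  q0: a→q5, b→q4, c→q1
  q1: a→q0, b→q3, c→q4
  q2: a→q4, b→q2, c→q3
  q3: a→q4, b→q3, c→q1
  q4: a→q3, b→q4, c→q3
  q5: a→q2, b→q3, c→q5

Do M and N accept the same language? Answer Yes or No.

Yes

Exploring the product automaton M × N from the start pair (0, q5), following both machines on each input symbol, reaches 6 state pairs: (0, q5), (3, q2), (2, q3), (4, q4), (5, q1), (1, q0).
M accepts in {0} and N accepts in {q5}. In every reachable pair the two components are either both accepting — (0, q5) — or both non-accepting, so no string is accepted by exactly one of the machines: L(M) \ L(N) and L(N) \ L(M) are both empty.
Hence every string is accepted by M iff it is accepted by N, and the two languages coincide.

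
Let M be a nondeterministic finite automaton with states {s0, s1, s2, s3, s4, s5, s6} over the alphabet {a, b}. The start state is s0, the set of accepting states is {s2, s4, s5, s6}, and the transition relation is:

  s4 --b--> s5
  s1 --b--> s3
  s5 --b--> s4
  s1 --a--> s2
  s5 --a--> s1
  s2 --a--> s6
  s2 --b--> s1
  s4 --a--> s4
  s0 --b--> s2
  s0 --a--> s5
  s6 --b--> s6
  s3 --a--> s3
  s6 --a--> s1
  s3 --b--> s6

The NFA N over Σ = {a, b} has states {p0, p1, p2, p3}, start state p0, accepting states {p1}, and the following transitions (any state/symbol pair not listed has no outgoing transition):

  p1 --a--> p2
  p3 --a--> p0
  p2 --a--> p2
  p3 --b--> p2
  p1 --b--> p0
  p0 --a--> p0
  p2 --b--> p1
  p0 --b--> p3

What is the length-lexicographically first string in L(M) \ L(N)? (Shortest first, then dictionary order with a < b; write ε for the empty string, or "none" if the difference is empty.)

The string a is accepted by M but not by N.
No shorter string lies in the difference, and a is the lexicographically first length-1 string in L(M) \ L(N).

a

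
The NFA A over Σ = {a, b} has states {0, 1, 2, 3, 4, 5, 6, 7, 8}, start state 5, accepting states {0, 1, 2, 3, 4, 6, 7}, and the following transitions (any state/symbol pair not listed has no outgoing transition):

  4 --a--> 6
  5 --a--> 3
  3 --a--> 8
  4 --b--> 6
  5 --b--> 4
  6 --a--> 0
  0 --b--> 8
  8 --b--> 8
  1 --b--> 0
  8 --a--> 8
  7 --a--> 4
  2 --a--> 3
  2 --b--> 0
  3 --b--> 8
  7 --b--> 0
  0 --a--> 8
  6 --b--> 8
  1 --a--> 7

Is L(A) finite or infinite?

The useful states (reachable from 5 and able to reach an accepting state) are {0, 3, 4, 5, 6}.
Restricted to these states the transition graph has no cycle, so every accepting path has bounded length and L is finite.

finite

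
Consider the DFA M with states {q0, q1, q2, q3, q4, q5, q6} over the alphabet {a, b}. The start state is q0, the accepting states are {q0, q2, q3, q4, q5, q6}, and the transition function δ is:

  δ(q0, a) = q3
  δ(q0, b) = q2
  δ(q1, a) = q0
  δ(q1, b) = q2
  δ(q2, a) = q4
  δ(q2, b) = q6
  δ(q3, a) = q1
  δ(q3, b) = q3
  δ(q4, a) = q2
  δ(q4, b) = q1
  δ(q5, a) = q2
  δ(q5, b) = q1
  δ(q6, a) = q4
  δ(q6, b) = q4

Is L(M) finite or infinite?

State q0 is reachable from the start and can reach an accepting state, and it lies on the cycle q0 → q2 → q4 → q1 → q0.
Traversing that cycle any number of times yields accepted strings of unbounded length, so the language is infinite.

infinite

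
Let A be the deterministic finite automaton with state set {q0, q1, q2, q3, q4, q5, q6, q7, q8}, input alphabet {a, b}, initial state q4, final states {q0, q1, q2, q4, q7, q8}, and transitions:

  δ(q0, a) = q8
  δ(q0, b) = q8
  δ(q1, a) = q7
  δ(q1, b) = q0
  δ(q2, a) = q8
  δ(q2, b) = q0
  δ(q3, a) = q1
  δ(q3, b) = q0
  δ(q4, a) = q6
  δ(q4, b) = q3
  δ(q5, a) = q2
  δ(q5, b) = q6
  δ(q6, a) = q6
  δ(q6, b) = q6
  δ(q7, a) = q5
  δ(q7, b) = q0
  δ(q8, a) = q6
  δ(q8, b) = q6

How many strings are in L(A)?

17

The useful subgraph on states {q0, q1, q2, q3, q4, q5, q7, q8} is acyclic, so L(A) is finite; the longest accepting path visits 8 useful states, giving maximum string length 7.
Counting accepting paths from q4 by length: 1 of length 0, 2 of length 2, 4 of length 3, 3 of length 4, 3 of length 5, 2 of length 6, 2 of length 7. Total 17.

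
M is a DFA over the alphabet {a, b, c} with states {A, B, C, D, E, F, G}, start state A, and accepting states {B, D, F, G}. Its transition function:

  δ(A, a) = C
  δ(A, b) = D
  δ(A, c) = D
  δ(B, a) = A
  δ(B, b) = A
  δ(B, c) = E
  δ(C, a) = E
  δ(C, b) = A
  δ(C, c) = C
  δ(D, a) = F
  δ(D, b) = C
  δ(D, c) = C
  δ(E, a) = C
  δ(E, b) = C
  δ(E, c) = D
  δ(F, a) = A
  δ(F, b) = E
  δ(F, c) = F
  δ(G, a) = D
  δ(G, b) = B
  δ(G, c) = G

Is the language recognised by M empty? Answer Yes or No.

No

The string b is accepted: the run A → D ends in the accepting state D.
Since at least one string is accepted, L(M) is not empty.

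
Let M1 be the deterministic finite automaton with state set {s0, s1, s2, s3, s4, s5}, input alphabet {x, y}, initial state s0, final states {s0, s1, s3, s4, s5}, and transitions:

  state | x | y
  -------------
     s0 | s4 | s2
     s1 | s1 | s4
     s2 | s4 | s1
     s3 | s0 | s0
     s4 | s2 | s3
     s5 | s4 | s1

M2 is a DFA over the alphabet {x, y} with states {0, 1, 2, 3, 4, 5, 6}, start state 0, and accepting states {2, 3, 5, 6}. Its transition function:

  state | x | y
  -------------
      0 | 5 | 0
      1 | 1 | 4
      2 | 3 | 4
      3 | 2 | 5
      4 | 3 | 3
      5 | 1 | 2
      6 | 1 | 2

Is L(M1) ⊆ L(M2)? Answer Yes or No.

The empty string ε is in L(M1) but not in L(M2).
So L(M1) ⊄ L(M2).

No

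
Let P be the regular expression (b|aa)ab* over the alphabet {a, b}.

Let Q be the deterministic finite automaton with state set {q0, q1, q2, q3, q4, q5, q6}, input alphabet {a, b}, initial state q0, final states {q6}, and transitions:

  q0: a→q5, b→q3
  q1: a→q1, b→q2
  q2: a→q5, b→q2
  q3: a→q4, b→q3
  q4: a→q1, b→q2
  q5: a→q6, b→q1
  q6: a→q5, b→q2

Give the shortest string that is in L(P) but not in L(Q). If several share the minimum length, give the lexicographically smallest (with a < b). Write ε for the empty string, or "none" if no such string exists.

ba

The string ba is accepted by P but not by Q.
No shorter string lies in the difference, and ba is the lexicographically first length-2 string in L(P) \ L(Q).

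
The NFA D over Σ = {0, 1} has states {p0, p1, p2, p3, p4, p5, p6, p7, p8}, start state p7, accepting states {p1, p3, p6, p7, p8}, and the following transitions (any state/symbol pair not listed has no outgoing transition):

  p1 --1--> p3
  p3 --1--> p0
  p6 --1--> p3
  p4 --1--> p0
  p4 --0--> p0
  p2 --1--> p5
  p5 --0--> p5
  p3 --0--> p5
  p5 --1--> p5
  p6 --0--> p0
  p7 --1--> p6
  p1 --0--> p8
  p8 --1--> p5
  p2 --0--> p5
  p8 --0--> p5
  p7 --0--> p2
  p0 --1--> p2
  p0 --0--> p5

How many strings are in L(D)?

3

The useful subgraph on states {p3, p6, p7} is acyclic, so L(D) is finite; the longest accepting path visits 3 useful states, giving maximum string length 2.
Counting accepting paths from p7 by length: 1 of length 0, 1 of length 1, 1 of length 2. Total 3.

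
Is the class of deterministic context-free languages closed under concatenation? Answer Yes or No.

No

Take L₁ = {ε, c} (finite, hence regular and DCFL) and L₂ = {c aⁿbⁿ : n≥0} ∪ {cc aⁿb²ⁿ : n≥0} (a DCFL: the number of leading c's tells the DPDA whether to pop one stack symbol per b or per two b's). Then L₁L₂ ∩ cca⁺b* = {cc aⁿbⁿ : n≥1} ∪ {cc aⁿb²ⁿ : n≥1}. If L₁L₂ were a DCFL, so would be this intersection with a regular set, and a DPDA for it started from its configuration after reading cc would accept {aⁿbⁿ : n≥1} ∪ {aⁿb²ⁿ : n≥1}, which no deterministic PDA accepts (a DPDA for it would have a single run on aⁿb²ⁿ, accepting after the prefix aⁿbⁿ and accepting again after n more b's; an ordinary PDA that simulates it on a's and b's and, at any moment when it is accepting, may switch to reading only a fresh letter d while feeding each d to the simulation as a b, would accept aⁱbʲdᵏ (k≥1) exactly when both aⁱbʲ and aⁱbʲ⁺ᵏ are in the language, i.e. its language intersected with the regular set a*b*d⁺ would be exactly {aⁿbⁿdⁿ : n≥1} — impossible, since context-free languages are closed under intersection with regular sets and {aⁿbⁿdⁿ} is not context-free). Hence L₁L₂ is not a DCFL.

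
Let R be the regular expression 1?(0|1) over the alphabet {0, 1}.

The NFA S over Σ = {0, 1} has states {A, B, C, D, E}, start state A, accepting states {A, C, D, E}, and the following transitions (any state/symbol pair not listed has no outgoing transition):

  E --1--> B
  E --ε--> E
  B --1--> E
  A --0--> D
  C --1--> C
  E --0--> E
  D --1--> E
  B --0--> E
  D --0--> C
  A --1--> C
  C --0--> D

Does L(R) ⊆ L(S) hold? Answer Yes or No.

Yes

Converting the expression R to a DFA (subset construction, then merging equivalent states) gives the minimal DFA with states {r0, r1, r2, r3}, start state r0, accepting states {r1, r2} and transitions r0: 0→r1, 1→r2; r1: 0→r3, 1→r3; r2: 0→r1, 1→r1; r3: 0→r3, 1→r3.
Exploring the product automaton R × S from the start pair (r0, A), following both machines on each input symbol, reaches 8 state pairs: (r0, A), (r1, D), (r2, C), (r3, C), (r3, E), (r1, C), (r3, D), (r3, B).
R accepts in {r1, r2} and S accepts in {A, C, D, E}. The reachable pairs whose R-component is accepting are (r1, D), (r2, C), (r1, C); in each of them the S-component is accepting too, so the product for L(R) \ L(S) (R-component accepting, S-component rejecting) has no reachable accepting pair and the difference is empty.
Hence every string in L(R) is also in L(S).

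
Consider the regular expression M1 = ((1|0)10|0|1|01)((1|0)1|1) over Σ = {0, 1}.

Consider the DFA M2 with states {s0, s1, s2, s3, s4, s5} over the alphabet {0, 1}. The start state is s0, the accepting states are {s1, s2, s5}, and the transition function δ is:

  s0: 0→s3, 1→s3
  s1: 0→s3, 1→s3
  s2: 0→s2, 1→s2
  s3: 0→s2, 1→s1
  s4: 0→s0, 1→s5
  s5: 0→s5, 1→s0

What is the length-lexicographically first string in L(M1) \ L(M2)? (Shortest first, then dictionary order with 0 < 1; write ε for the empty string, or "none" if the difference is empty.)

The string 011 is accepted by M1 but not by M2.
No shorter string lies in the difference, and 011 is the lexicographically first length-3 string in L(M1) \ L(M2).

011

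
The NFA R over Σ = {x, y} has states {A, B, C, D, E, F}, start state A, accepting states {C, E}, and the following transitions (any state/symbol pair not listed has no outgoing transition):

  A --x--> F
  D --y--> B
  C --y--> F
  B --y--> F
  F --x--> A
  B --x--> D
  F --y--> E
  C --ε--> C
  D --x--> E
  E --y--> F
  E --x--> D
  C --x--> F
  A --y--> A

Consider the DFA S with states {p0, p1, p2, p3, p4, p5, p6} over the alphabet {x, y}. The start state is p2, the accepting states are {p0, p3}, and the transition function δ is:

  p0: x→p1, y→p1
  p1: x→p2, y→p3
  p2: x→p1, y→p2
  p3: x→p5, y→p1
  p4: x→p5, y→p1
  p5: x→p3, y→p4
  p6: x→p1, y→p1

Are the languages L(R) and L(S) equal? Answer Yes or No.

Exploring the product automaton R × S from the start pair (A, p2), following both machines on each input symbol, reaches 5 state pairs: (A, p2), (F, p1), (E, p3), (D, p5), (B, p4).
R accepts in {C, E} and S accepts in {p0, p3}. In every reachable pair the two components are either both accepting — (E, p3) — or both non-accepting, so no string is accepted by exactly one of the machines: L(R) \ L(S) and L(S) \ L(R) are both empty.
Hence every string is accepted by R iff it is accepted by S, and the two languages coincide.

Yes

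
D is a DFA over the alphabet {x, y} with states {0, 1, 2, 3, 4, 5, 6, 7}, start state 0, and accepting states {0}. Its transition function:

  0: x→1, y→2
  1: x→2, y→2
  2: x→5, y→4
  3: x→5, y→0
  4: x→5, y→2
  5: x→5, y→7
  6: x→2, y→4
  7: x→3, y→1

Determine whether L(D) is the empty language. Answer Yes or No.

The empty string ε is accepted: the run 0 ends in the accepting state 0.
Since at least one string is accepted, L(D) is not empty.

No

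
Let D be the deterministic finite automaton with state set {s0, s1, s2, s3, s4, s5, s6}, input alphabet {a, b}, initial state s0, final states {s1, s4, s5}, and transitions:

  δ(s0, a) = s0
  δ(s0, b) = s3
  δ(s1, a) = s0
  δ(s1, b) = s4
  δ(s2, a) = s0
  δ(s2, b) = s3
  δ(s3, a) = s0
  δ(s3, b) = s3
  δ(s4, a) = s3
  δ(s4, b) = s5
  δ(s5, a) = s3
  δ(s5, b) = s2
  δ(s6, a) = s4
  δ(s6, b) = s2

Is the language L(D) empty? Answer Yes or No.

The states reachable from the start state are {s0, s3}.
None of the accepting states {s1, s4, s5} is reachable, so no string is accepted and L(D) = ∅.

Yes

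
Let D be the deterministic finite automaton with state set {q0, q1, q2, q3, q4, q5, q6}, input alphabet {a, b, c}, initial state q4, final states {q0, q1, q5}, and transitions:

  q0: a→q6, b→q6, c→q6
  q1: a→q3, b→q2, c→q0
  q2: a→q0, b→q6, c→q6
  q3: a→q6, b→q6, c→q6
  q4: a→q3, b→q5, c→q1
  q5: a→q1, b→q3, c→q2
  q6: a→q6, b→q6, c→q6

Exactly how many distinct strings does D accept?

8

The useful subgraph on states {q0, q1, q2, q4, q5} is acyclic, so L(D) is finite; the longest accepting path visits 5 useful states, giving maximum string length 4.
Counting accepting paths from q4 by length: 2 of length 1, 2 of length 2, 3 of length 3, 1 of length 4. Total 8.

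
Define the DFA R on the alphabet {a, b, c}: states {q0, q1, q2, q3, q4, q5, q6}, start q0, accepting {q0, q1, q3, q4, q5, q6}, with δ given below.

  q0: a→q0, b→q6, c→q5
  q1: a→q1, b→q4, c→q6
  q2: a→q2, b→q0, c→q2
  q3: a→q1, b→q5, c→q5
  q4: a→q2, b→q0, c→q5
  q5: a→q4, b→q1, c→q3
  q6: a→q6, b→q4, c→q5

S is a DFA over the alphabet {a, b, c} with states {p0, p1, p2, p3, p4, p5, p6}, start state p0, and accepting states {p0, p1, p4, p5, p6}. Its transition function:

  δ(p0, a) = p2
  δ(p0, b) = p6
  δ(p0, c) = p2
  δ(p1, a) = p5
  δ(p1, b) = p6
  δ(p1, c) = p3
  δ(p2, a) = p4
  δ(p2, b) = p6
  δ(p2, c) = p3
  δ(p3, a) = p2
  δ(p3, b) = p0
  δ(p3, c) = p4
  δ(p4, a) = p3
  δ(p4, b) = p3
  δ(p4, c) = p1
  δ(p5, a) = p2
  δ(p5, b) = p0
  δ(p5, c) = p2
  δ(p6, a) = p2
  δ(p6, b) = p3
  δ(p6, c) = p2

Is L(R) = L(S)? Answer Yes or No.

The string a is accepted by R but rejected by S.
So L(R) ≠ L(S).

No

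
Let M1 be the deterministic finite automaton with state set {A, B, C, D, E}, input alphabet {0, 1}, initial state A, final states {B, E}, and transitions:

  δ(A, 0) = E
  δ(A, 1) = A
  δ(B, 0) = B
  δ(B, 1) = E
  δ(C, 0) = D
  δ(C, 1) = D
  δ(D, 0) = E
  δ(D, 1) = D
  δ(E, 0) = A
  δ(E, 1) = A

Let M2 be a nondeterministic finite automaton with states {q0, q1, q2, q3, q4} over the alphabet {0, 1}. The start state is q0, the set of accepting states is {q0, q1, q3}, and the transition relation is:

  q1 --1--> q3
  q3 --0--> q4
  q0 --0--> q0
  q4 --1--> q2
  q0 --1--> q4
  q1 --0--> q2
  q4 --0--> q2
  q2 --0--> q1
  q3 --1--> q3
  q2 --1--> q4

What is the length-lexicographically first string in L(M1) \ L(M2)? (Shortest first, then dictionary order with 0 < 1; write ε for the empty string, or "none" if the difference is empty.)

The string 10 is accepted by M1 but not by M2.
No shorter string lies in the difference, and 10 is the lexicographically first length-2 string in L(M1) \ L(M2).

10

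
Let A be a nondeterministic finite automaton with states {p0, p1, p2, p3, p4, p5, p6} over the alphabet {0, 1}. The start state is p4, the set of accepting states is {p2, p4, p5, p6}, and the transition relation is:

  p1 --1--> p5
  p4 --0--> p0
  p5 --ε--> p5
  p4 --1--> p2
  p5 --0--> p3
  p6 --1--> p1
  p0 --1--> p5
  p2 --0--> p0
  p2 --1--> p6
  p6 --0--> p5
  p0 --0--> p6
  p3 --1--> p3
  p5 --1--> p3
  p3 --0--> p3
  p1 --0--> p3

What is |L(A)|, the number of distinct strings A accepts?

13

The useful subgraph on states {p0, p1, p2, p4, p5, p6} is acyclic, so L(A) is finite; the longest accepting path visits 6 useful states, giving maximum string length 5.
Counting accepting paths from p4 by length: 1 of length 0, 1 of length 1, 3 of length 2, 4 of length 3, 3 of length 4, 1 of length 5. Total 13.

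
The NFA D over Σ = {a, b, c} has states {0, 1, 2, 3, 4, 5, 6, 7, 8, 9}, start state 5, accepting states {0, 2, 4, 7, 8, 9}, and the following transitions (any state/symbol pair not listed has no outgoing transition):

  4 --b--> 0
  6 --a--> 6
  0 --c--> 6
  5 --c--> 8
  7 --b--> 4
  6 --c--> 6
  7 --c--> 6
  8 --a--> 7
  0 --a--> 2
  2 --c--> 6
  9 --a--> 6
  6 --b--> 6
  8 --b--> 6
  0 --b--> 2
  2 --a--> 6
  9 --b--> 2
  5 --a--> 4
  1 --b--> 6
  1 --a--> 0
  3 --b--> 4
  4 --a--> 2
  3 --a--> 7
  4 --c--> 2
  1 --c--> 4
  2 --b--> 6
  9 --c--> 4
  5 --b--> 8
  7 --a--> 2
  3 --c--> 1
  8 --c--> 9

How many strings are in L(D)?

The useful subgraph on states {0, 2, 4, 5, 7, 8, 9} is acyclic, so L(D) is finite; the longest accepting path visits 6 useful states, giving maximum string length 5.
Counting accepting paths from 5 by length: 3 of length 1, 7 of length 2, 10 of length 3, 12 of length 4, 8 of length 5. Total 40.

40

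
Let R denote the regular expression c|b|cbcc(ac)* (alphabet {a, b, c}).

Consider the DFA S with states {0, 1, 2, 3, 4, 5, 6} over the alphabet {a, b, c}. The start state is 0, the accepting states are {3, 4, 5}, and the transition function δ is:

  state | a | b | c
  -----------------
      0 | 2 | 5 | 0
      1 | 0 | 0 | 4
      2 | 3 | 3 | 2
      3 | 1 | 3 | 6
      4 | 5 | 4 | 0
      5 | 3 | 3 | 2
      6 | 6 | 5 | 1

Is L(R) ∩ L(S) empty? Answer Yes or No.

No

The string b is accepted by both R and S.
Hence L(R) ∩ L(S) ≠ ∅.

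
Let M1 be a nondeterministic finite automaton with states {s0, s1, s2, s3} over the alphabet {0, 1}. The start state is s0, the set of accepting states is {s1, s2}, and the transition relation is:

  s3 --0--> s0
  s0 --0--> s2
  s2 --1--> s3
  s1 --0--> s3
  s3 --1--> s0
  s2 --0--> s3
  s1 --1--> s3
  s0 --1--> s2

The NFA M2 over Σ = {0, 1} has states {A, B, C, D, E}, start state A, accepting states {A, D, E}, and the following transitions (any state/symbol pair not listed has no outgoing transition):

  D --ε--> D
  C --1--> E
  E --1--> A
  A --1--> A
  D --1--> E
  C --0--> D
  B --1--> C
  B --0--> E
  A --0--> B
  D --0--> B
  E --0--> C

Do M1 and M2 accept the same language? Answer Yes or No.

No

The string 0 is accepted by M1 but rejected by M2.
So L(M1) ≠ L(M2).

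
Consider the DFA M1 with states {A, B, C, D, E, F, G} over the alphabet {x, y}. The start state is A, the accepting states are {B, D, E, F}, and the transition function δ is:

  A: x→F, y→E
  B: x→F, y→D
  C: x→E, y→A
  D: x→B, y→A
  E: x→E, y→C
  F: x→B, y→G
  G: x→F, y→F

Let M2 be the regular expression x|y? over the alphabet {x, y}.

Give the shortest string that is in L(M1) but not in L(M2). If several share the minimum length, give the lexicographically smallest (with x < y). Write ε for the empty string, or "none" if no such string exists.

xx

The string xx is accepted by M1 but not by M2.
No shorter string lies in the difference, and xx is the lexicographically first length-2 string in L(M1) \ L(M2).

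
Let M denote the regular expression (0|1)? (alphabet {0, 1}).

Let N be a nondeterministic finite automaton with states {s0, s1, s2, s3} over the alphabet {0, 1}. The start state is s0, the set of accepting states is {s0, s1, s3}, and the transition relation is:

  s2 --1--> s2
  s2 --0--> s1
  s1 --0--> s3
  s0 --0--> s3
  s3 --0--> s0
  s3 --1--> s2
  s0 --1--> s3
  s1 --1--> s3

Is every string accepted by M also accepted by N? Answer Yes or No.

Converting the expression M to a DFA (subset construction, then merging equivalent states) gives the minimal DFA with states {m0, m1, m2}, start state m0, accepting states {m0, m1} and transitions m0: 0→m1, 1→m1; m1: 0→m2, 1→m2; m2: 0→m2, 1→m2.
Exploring the product automaton M × N from the start pair (m0, s0), following both machines on each input symbol, reaches 6 state pairs: (m0, s0), (m1, s3), (m2, s0), (m2, s2), (m2, s3), (m2, s1).
M accepts in {m0, m1} and N accepts in {s0, s1, s3}. The reachable pairs whose M-component is accepting are (m0, s0), (m1, s3); in each of them the N-component is accepting too, so the product for L(M) \ L(N) (M-component accepting, N-component rejecting) has no reachable accepting pair and the difference is empty.
Hence every string in L(M) is also in L(N).

Yes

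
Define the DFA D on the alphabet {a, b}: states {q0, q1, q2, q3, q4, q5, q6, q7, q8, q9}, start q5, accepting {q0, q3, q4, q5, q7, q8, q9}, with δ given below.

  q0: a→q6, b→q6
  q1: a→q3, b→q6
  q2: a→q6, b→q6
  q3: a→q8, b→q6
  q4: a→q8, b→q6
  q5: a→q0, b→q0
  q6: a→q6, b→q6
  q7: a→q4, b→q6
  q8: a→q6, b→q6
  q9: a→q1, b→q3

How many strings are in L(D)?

3

The useful subgraph on states {q0, q5} is acyclic, so L(D) is finite; the longest accepting path visits 2 useful states, giving maximum string length 1.
Counting accepting paths from q5 by length: 1 of length 0, 2 of length 1. Total 3.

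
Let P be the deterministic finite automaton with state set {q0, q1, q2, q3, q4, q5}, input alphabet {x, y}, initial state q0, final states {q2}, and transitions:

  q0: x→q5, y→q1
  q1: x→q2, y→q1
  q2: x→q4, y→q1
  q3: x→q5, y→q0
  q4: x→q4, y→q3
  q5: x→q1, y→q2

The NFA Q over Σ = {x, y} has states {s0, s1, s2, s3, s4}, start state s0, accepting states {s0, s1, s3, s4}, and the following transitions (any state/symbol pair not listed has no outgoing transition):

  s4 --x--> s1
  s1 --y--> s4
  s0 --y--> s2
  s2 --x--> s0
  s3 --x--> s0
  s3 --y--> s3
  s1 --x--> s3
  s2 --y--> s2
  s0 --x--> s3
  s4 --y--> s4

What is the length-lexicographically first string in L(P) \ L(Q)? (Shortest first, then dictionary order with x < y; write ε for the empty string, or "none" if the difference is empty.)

The string xyxyxy is accepted by P but not by Q.
No shorter string lies in the difference, and xyxyxy is the lexicographically first length-6 string in L(P) \ L(Q).

xyxyxy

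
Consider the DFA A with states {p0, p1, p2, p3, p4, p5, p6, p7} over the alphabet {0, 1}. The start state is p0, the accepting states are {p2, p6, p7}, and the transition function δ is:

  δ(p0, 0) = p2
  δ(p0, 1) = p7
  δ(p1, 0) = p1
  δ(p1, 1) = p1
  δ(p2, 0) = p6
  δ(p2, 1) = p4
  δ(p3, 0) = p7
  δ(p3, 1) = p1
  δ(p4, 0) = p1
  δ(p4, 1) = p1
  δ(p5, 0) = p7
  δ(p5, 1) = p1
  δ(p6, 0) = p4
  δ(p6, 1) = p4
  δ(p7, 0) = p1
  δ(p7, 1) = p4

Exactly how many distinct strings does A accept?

3

The useful subgraph on states {p0, p2, p6, p7} is acyclic, so L(A) is finite; the longest accepting path visits 3 useful states, giving maximum string length 2.
Counting accepting paths from p0 by length: 2 of length 1, 1 of length 2. Total 3.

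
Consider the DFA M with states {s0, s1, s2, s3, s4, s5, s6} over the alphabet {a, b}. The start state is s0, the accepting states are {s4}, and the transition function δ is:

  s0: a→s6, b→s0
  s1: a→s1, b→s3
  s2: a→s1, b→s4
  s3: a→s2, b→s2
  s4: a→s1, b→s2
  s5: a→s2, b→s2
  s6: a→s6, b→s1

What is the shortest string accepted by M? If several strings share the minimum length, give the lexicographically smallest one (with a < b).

A breadth-first search from s0 reaches an accepting state first via the path s0 → s6 → s1 → s3 → s2 → s4 on input abbab.
No string of length < 5 is accepted (BFS exhausts all shorter strings without reaching an accepting state), and abbab is the lexicographically least accepting string of length 5.

abbab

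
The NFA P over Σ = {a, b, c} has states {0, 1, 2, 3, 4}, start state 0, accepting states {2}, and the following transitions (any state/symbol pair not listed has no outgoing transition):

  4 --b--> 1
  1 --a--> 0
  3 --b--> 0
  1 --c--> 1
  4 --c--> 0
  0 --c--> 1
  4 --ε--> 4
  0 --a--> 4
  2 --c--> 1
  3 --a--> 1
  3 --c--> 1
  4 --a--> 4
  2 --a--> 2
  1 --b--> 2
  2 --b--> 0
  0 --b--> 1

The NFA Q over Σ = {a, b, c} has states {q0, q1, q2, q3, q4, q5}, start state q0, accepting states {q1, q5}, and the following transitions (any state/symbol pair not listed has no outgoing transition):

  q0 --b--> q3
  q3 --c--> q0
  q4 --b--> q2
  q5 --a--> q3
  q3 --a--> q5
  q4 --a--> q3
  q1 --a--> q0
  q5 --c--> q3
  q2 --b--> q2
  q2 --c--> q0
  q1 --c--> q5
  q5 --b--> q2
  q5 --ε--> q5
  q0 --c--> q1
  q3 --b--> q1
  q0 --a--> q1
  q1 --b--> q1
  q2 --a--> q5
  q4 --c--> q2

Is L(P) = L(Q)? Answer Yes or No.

The string bba is accepted by P but rejected by Q.
So L(P) ≠ L(Q).

No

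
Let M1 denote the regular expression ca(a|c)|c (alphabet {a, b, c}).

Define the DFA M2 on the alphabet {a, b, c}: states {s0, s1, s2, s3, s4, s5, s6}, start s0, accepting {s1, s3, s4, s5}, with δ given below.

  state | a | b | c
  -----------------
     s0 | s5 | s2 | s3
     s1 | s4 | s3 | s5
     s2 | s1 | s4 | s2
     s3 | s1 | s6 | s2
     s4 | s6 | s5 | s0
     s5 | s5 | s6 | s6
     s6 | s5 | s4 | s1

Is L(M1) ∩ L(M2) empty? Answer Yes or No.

No

The string c is accepted by both M1 and M2.
Hence L(M1) ∩ L(M2) ≠ ∅.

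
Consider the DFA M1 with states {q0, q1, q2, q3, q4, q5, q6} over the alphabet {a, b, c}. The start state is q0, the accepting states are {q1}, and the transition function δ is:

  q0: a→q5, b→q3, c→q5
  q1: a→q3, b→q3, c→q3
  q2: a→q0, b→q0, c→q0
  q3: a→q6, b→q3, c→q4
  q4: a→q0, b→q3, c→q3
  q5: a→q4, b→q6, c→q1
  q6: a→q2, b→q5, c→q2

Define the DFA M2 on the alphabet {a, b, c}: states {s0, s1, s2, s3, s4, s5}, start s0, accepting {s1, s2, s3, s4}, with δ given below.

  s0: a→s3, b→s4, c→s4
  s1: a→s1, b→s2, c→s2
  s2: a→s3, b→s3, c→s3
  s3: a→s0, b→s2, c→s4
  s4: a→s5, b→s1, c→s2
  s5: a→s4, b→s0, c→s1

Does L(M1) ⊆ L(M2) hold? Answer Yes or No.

Yes

Exploring the product automaton M1 × M2 from the start pair (q0, s0), following both machines on each input symbol, reaches 40 state pairs: (q0, s0), (q5, s3), (q3, s4), (q5, s4), (q4, s0), (q6, s2), (q1, s4), (q6, s5), (q3, s1), (q4, s2), (q4, s5), (q6, s1), (q1, s2), (q0, s3), (q2, s3), (q3, s5), (q3, s2), (q2, s4), (q5, s0), (q2, s1), (q3, s3), (q0, s4), (q3, s0), (q5, s2), (q2, s2), (q0, s2), (q6, s4), (q4, s1), (q6, s3), (q4, s3), (q0, s5), (q0, s1), (q6, s0), (q4, s4), (q5, s5), (q1, s3), (q2, s5), (q5, s1), (q2, s0), (q1, s1).
M1 accepts in {q1} and M2 accepts in {s1, s2, s3, s4}. The reachable pairs whose M1-component is accepting are (q1, s4), (q1, s2), (q1, s3), (q1, s1); in each of them the M2-component is accepting too, so the product for L(M1) \ L(M2) (M1-component accepting, M2-component rejecting) has no reachable accepting pair and the difference is empty.
Hence every string in L(M1) is also in L(M2).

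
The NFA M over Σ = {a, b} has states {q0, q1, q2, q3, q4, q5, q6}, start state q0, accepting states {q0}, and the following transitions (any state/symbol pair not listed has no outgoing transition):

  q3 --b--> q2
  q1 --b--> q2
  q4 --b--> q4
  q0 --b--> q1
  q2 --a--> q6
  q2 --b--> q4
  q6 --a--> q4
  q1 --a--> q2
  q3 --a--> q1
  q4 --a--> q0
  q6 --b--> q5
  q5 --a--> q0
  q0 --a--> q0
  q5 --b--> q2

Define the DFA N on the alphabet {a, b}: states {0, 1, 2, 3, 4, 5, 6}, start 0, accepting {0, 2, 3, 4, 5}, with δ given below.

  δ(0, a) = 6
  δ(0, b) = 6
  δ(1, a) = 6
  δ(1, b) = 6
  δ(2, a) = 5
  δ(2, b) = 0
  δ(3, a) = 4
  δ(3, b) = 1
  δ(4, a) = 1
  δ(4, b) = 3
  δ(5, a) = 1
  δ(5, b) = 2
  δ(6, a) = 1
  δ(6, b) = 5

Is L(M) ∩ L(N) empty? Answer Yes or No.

The empty string ε is accepted by both M and N.
Hence L(M) ∩ L(N) ≠ ∅.

No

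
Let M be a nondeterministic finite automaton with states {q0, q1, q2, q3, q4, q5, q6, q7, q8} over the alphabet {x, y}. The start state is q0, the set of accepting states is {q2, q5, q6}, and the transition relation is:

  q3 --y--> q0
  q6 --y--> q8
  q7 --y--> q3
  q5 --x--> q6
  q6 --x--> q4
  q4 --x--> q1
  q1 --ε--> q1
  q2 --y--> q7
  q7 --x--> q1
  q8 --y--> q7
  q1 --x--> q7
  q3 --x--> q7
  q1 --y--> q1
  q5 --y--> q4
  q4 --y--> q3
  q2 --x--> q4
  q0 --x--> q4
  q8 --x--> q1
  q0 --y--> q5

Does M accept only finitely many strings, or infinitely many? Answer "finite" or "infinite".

State q1 is reachable from the start and can reach an accepting state, and it lies on the cycle q1 → q1.
Traversing that cycle any number of times yields accepted strings of unbounded length, so the language is infinite.

infinite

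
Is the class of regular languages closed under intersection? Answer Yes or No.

Yes

Run DFAs for L₁ and L₂ in parallel: the product automaton with state set Q₁ × Q₂, start (q₁, q₂) and accepting set F₁ × F₂ recognises L₁ ∩ L₂.
So the regular languages are closed under intersection.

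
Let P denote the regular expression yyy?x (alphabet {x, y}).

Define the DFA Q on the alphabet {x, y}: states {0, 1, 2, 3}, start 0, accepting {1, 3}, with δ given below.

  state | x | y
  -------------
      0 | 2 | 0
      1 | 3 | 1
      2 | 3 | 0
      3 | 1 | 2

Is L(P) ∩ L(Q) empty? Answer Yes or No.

Yes

Converting the expression P to a DFA (subset construction, then merging equivalent states) gives the minimal DFA with states {p0, p1, p2, p3, p4, p5}, start state p0, accepting states {p4} and transitions p0: x→p1, y→p2; p1: x→p1, y→p1; p2: x→p1, y→p3; p3: x→p4, y→p5; p4: x→p1, y→p1; p5: x→p4, y→p1.
Exploring the product automaton P × Q from the start pair (p0, 0), following both machines on each input symbol, reaches 9 state pairs: (p0, 0), (p1, 2), (p2, 0), (p1, 3), (p1, 0), (p3, 0), (p1, 1), (p4, 2), (p5, 0).
P accepts in {p4} and Q accepts in {1, 3}; no reachable pair has both components accepting, so no string drives both machines to acceptance simultaneously and L(P) ∩ L(Q) = ∅.
So no string is accepted by both, and the intersection is empty.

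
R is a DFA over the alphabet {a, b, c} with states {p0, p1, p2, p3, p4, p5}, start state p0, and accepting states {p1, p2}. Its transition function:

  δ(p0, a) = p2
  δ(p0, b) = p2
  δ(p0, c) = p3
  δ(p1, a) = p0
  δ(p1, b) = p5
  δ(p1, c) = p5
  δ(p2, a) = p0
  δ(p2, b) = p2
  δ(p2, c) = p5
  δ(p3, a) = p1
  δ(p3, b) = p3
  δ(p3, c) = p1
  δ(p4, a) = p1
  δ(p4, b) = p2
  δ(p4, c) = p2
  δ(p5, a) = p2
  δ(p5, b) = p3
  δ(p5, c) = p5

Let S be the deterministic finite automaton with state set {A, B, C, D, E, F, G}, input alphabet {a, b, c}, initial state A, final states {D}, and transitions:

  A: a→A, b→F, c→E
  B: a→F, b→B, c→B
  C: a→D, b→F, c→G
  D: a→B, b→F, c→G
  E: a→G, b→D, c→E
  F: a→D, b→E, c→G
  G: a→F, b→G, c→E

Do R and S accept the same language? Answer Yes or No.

The string a is accepted by R but rejected by S.
So L(R) ≠ L(S).

No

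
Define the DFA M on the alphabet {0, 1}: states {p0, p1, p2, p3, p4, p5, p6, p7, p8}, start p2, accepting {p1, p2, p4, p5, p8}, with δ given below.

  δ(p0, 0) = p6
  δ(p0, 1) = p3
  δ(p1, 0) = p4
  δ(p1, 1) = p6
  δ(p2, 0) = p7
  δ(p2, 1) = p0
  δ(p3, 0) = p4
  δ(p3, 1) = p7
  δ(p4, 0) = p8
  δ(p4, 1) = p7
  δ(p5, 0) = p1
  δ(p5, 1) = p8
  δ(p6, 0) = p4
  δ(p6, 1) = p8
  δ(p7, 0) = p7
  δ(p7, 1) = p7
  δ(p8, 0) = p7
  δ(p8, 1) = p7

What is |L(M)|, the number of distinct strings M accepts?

The useful subgraph on states {p0, p2, p3, p4, p6, p8} is acyclic, so L(M) is finite; the longest accepting path visits 5 useful states, giving maximum string length 4.
Counting accepting paths from p2 by length: 1 of length 0, 3 of length 3, 2 of length 4. Total 6.

6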